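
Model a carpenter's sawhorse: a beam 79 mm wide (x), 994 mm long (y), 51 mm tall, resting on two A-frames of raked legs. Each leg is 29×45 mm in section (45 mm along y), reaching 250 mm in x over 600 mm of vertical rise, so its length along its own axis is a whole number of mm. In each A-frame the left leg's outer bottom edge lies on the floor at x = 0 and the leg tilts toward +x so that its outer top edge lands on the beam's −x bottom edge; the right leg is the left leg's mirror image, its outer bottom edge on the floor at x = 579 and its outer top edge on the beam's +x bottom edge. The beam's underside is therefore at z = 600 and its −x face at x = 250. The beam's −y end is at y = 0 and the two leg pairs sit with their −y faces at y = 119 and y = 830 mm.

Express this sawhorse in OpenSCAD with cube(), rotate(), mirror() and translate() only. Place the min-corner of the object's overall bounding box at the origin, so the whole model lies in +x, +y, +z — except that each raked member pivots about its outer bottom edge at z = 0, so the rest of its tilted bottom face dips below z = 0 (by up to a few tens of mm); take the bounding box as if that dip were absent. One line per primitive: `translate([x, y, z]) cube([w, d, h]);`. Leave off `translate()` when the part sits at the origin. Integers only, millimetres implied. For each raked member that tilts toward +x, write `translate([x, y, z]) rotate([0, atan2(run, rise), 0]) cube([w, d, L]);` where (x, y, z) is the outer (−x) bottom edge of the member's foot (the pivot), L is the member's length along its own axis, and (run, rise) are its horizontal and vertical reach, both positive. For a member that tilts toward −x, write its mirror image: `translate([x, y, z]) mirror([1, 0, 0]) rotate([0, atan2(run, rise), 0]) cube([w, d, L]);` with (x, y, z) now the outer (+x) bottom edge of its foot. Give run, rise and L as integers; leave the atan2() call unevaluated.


translate([250, 0, 600]) cube([79, 994, 51]);
translate([0, 119, 0]) rotate([0, atan2(250, 600), 0]) cube([29, 45, 650]);
translate([579, 119, 0]) mirror([1, 0, 0]) rotate([0, atan2(250, 600), 0]) cube([29, 45, 650]);
translate([0, 830, 0]) rotate([0, atan2(250, 600), 0]) cube([29, 45, 650]);
translate([579, 830, 0]) mirror([1, 0, 0]) rotate([0, atan2(250, 600), 0]) cube([29, 45, 650]);


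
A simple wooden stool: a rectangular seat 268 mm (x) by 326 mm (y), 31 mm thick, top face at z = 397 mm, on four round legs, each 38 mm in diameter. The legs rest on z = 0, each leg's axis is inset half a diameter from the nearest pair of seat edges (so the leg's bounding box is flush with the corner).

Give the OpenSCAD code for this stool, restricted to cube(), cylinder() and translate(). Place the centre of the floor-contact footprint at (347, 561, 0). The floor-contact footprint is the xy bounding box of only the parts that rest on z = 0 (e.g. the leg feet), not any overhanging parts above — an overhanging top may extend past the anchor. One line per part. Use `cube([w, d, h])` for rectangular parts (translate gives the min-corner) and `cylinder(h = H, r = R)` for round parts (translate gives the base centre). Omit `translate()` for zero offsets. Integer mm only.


// leg_h = 397 - 31 = 366
translate([213, 398, 366]) cube([268, 326, 31]);
translate([232, 417, 0]) cylinder(h = 366, r = 19);
translate([462, 417, 0]) cylinder(h = 366, r = 19);
translate([232, 705, 0]) cylinder(h = 366, r = 19);
translate([462, 705, 0]) cylinder(h = 366, r = 19);


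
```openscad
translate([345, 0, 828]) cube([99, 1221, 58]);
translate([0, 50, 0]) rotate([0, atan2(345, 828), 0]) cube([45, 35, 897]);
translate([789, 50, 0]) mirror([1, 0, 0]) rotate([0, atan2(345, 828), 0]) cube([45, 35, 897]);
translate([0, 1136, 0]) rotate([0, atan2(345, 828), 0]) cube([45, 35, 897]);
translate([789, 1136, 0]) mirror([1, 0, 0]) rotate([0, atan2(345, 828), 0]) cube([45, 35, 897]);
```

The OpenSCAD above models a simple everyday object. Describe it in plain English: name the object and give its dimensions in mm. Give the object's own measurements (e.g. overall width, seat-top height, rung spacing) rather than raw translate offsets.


A sawhorse. A 99×1221×58 mm beam (x, y, z) sits on two A-frame leg pairs. Each pair is two raked legs of 45×35 mm section (35 mm along y) splaying symmetrically in x. Each leg rises 828 mm vertically over 345 mm of horizontal reach and is 897 mm long along its own axis. Every leg's outer bottom edge rests on the floor and its outer top edge meets a bottom edge of the beam — the left legs (tilting toward +x) meet the beam's −x bottom edge, the right legs (their mirror images, tilting toward −x) meet its +x bottom edge — so the leg tops tuck under the beam, the beam's underside is 828 mm above the floor, and the feet are 789 mm apart outside-to-outside with the beam centred between them. The two leg pairs are set in 50 mm from either end of the beam.


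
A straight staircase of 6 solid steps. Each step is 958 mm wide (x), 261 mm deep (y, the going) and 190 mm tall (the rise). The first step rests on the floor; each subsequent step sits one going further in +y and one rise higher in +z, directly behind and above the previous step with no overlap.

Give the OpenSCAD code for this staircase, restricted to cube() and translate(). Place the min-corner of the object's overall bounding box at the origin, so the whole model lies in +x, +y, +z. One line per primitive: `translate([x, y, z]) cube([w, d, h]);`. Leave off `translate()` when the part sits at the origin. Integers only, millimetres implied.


cube([958, 261, 190]);
translate([0, 261, 190]) cube([958, 261, 190]);
translate([0, 522, 380]) cube([958, 261, 190]);
translate([0, 783, 570]) cube([958, 261, 190]);
translate([0, 1044, 760]) cube([958, 261, 190]);
translate([0, 1305, 950]) cube([958, 261, 190]);


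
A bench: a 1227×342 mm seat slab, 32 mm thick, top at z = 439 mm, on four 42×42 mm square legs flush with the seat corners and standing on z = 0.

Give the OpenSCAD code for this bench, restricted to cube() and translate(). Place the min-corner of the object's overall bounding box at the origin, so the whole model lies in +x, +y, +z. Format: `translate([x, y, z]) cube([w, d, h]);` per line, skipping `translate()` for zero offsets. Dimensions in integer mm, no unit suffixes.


translate([0, 0, 407]) cube([1227, 342, 32]);
cube([42, 42, 407]);
translate([0, 300, 0]) cube([42, 42, 407]);
translate([1185, 0, 0]) cube([42, 42, 407]);
translate([1185, 300, 0]) cube([42, 42, 407]);


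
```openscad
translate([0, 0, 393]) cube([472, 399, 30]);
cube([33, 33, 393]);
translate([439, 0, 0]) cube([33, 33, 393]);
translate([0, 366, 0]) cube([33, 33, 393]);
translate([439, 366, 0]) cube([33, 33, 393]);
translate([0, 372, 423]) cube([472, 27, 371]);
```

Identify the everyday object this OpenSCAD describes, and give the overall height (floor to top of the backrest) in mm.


A chair. The overall height is 794 mm.

A slab on four corner posts with a tall panel at the back — a chair. The seat slab sits at z = 393 with thickness 30, and the 371 mm backrest starts at the seat top, so the overall height is 393 + 30 + 371 = 794 mm.


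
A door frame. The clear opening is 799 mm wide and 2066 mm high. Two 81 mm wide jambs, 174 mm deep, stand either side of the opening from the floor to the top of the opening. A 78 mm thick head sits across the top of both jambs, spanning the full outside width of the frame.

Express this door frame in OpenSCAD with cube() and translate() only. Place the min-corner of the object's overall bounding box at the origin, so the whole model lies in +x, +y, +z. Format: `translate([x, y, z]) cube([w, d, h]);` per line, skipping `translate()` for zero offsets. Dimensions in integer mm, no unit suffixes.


cube([81, 174, 2066]);
translate([880, 0, 0]) cube([81, 174, 2066]);
translate([0, 0, 2066]) cube([961, 174, 78]);


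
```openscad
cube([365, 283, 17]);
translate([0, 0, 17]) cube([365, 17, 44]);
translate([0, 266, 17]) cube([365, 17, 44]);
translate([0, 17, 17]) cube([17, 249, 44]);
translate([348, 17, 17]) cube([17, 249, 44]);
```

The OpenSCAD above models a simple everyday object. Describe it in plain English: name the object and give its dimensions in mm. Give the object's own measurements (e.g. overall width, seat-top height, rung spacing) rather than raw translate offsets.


An open-topped rectangular box: outside dimensions 365×283×61 mm, with a uniform wall and base thickness of 17 mm. The base is a full 365×283 slab on the floor; four walls sit on top of the base. The front and back walls (the −y and +y sides) span the full width; the two side walls fit between them.


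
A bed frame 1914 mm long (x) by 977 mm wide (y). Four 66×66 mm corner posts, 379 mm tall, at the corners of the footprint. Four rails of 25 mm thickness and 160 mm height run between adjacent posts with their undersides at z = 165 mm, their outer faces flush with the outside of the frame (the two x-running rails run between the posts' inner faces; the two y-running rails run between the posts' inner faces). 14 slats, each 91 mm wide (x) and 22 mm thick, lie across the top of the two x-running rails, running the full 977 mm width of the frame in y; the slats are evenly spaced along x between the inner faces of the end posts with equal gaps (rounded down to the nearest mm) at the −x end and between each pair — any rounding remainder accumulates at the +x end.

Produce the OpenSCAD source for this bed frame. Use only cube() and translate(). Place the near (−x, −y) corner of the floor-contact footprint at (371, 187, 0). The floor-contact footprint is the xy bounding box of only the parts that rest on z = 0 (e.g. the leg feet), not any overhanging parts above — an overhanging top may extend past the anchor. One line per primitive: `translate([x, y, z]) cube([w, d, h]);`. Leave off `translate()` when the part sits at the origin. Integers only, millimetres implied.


translate([371, 187, 0]) cube([66, 66, 379]);
translate([371, 1098, 0]) cube([66, 66, 379]);
translate([2219, 187, 0]) cube([66, 66, 379]);
translate([2219, 1098, 0]) cube([66, 66, 379]);
translate([437, 187, 165]) cube([1782, 25, 160]);
translate([437, 1139, 165]) cube([1782, 25, 160]);
translate([371, 253, 165]) cube([25, 845, 160]);
translate([2260, 253, 165]) cube([25, 845, 160]);
translate([470, 187, 325]) cube([91, 977, 22]);
translate([594, 187, 325]) cube([91, 977, 22]);
translate([718, 187, 325]) cube([91, 977, 22]);
translate([842, 187, 325]) cube([91, 977, 22]);
translate([966, 187, 325]) cube([91, 977, 22]);
translate([1090, 187, 325]) cube([91, 977, 22]);
translate([1214, 187, 325]) cube([91, 977, 22]);
translate([1338, 187, 325]) cube([91, 977, 22]);
translate([1462, 187, 325]) cube([91, 977, 22]);
translate([1586, 187, 325]) cube([91, 977, 22]);
translate([1710, 187, 325]) cube([91, 977, 22]);
translate([1834, 187, 325]) cube([91, 977, 22]);
translate([1958, 187, 325]) cube([91, 977, 22]);
translate([2082, 187, 325]) cube([91, 977, 22]);


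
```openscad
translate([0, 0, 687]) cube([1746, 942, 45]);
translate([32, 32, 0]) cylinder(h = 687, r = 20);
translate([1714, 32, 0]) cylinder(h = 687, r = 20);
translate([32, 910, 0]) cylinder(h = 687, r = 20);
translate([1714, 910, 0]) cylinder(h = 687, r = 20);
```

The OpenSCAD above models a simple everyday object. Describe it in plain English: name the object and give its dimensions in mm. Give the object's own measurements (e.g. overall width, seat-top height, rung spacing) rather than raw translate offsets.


A table: top 1746 mm (x) × 942 mm (y), 45 mm thick, upper face at z = 732 mm, on four round legs of 40 mm diameter, each leg's bounding box inset 12 mm from the nearest pair of top edges from z = 0 to the bottom of the top.


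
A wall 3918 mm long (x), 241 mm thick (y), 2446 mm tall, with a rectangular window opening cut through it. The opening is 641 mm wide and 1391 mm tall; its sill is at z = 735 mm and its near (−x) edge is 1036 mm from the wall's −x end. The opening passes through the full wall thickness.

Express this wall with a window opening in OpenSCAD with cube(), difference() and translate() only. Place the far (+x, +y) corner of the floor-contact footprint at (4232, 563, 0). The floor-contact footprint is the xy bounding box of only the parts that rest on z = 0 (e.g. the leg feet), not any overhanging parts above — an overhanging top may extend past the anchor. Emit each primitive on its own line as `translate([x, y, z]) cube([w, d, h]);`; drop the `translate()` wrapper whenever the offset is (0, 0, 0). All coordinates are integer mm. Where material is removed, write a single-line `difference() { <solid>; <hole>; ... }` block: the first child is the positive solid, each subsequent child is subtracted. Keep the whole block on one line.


difference() { translate([314, 322, 0]) cube([3918, 241, 2446]); translate([1350, 322, 735]) cube([641, 241, 1391]); }


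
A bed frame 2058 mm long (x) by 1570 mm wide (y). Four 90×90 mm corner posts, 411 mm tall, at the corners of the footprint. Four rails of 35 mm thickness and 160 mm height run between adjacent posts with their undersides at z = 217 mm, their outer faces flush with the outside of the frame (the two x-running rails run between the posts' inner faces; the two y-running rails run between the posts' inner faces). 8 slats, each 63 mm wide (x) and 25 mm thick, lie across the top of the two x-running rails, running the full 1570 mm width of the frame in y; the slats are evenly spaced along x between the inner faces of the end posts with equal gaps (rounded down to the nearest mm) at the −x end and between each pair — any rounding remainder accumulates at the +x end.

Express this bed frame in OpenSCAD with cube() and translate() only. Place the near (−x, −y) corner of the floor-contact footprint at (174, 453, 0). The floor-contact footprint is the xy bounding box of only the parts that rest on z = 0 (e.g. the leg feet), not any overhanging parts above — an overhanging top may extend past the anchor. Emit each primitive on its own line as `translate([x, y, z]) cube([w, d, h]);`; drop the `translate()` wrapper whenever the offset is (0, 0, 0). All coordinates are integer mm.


translate([174, 453, 0]) cube([90, 90, 411]);
translate([174, 1933, 0]) cube([90, 90, 411]);
translate([2142, 453, 0]) cube([90, 90, 411]);
translate([2142, 1933, 0]) cube([90, 90, 411]);
translate([264, 453, 217]) cube([1878, 35, 160]);
translate([264, 1988, 217]) cube([1878, 35, 160]);
translate([174, 543, 217]) cube([35, 1390, 160]);
translate([2197, 543, 217]) cube([35, 1390, 160]);
translate([416, 453, 377]) cube([63, 1570, 25]);
translate([631, 453, 377]) cube([63, 1570, 25]);
translate([846, 453, 377]) cube([63, 1570, 25]);
translate([1061, 453, 377]) cube([63, 1570, 25]);
translate([1276, 453, 377]) cube([63, 1570, 25]);
translate([1491, 453, 377]) cube([63, 1570, 25]);
translate([1706, 453, 377]) cube([63, 1570, 25]);
translate([1921, 453, 377]) cube([63, 1570, 25]);


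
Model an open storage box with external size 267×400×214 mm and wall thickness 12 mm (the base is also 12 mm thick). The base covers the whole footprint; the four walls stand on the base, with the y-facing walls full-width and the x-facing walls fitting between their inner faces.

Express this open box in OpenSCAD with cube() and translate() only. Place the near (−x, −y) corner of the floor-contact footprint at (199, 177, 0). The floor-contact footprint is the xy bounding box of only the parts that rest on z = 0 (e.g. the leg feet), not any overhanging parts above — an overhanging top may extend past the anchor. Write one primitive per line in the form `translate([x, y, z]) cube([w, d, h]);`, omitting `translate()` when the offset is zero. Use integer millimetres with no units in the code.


translate([199, 177, 0]) cube([267, 400, 12]);
translate([199, 177, 12]) cube([267, 12, 202]);
translate([199, 565, 12]) cube([267, 12, 202]);
translate([199, 189, 12]) cube([12, 376, 202]);
translate([454, 189, 12]) cube([12, 376, 202]);


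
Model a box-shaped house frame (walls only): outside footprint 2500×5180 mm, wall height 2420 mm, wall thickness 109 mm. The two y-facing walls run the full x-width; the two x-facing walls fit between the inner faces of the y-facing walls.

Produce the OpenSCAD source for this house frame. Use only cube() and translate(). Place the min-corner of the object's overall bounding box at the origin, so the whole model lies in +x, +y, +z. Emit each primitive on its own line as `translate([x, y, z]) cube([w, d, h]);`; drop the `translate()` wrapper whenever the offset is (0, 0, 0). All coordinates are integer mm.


cube([2500, 109, 2420]);
translate([0, 5071, 0]) cube([2500, 109, 2420]);
translate([0, 109, 0]) cube([109, 4962, 2420]);
translate([2391, 109, 0]) cube([109, 4962, 2420]);


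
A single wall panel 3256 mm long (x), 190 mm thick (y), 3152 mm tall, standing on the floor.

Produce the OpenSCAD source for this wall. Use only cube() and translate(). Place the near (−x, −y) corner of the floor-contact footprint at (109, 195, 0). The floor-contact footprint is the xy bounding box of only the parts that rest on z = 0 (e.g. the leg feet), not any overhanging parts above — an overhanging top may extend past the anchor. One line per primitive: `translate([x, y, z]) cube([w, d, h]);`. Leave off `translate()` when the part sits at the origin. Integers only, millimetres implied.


translate([109, 195, 0]) cube([3256, 190, 3152]);


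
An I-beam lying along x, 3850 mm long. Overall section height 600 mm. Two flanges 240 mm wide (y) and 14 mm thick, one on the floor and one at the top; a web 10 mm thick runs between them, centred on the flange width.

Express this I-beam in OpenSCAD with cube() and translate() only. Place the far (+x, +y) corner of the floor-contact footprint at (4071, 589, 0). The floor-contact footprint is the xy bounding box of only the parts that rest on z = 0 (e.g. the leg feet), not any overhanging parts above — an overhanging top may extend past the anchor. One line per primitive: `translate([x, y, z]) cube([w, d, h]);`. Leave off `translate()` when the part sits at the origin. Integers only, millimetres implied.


translate([221, 349, 0]) cube([3850, 240, 14]);
translate([221, 464, 14]) cube([3850, 10, 572]);
translate([221, 349, 586]) cube([3850, 240, 14]);


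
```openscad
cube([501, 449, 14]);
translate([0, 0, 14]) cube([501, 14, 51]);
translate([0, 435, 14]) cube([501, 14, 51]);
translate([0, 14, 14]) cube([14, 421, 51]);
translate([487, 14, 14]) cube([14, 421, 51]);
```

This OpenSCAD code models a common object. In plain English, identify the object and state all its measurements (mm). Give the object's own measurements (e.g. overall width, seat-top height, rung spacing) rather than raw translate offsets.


An open-topped rectangular box: outside dimensions 501×449×65 mm, with a uniform wall and base thickness of 14 mm. The base is a full 501×449 slab on the floor; four walls sit on top of the base. The front and back walls (the −y and +y sides) span the full width; the two side walls fit between them.


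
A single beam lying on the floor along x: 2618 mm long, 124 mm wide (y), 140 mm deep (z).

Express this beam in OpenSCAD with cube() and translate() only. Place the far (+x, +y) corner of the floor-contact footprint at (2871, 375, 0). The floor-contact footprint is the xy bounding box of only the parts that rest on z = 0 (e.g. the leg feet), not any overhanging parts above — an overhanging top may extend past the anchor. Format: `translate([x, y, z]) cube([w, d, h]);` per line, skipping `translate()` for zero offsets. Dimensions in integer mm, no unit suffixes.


translate([253, 251, 0]) cube([2618, 124, 140]);


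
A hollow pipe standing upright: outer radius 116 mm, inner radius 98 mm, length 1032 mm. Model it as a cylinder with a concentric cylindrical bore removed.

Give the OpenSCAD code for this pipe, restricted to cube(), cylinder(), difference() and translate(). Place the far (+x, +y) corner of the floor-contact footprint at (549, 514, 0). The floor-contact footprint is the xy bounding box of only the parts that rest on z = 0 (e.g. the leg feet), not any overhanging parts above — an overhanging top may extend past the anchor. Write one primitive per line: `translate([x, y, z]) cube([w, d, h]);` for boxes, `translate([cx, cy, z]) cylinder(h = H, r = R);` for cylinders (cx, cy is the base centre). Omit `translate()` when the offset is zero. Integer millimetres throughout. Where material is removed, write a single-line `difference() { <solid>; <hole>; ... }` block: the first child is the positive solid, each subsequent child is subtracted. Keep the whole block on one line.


difference() { translate([433, 398, 0]) cylinder(h = 1032, r = 116); translate([433, 398, 0]) cylinder(h = 1032, r = 98); }


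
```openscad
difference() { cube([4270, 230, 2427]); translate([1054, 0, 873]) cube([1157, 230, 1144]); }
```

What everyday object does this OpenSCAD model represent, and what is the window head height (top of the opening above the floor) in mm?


A wall with a window opening. The window head height is 2017 mm.

A wall with a rectangular opening subtracted — a window. Sill at z = 873, opening 1144 mm tall, so the head is at 873 + 1144 = 2017 mm.


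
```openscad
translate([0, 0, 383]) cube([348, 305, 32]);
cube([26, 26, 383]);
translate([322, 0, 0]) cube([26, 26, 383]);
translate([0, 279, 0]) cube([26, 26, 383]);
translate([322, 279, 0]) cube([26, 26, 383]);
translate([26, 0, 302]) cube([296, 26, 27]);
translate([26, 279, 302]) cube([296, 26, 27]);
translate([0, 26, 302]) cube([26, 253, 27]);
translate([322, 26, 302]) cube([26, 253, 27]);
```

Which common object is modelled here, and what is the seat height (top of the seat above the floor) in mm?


A stool. The seat height is 415 mm.

A 348×305×32 slab at z = 383 on four corner posts — a stool. The seat top is 383 + 32 = 415 mm.


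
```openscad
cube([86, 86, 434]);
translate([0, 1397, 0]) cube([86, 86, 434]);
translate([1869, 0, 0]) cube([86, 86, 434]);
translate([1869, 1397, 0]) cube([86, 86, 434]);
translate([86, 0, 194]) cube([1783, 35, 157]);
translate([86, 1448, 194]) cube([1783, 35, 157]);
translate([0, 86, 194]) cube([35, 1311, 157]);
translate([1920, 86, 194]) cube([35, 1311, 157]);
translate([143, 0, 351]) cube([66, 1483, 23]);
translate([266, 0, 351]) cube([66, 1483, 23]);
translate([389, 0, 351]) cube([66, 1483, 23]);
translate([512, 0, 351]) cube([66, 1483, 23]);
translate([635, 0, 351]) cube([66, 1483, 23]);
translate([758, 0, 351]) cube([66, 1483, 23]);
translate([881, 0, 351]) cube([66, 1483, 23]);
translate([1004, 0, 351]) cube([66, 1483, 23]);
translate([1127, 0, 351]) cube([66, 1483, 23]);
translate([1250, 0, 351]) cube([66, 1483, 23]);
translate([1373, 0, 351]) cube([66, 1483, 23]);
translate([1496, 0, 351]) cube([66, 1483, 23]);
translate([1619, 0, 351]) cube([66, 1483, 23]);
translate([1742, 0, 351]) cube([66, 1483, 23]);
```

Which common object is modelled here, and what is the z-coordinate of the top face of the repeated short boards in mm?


A bed frame. The slat-top height is 374 mm.

Four posts, four rails, and a row of slats — a bed frame. Slats sit on the rails at z = 194 + 157 = 351; with slat thickness 23, the top is 374 mm.


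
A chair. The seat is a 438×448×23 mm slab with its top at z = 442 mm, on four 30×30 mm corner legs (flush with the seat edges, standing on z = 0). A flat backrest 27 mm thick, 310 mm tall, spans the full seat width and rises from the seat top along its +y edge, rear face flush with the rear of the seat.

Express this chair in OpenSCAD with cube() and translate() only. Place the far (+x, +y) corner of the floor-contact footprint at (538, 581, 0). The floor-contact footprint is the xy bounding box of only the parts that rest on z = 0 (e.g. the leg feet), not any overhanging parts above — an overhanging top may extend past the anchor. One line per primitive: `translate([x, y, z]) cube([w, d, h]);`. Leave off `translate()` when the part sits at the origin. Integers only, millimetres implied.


// leg_h = 442 - 23 = 419
translate([100, 133, 419]) cube([438, 448, 23]);
translate([100, 133, 0]) cube([30, 30, 419]);
translate([508, 133, 0]) cube([30, 30, 419]);
translate([100, 551, 0]) cube([30, 30, 419]);
translate([508, 551, 0]) cube([30, 30, 419]);
translate([100, 554, 442]) cube([438, 27, 310]);


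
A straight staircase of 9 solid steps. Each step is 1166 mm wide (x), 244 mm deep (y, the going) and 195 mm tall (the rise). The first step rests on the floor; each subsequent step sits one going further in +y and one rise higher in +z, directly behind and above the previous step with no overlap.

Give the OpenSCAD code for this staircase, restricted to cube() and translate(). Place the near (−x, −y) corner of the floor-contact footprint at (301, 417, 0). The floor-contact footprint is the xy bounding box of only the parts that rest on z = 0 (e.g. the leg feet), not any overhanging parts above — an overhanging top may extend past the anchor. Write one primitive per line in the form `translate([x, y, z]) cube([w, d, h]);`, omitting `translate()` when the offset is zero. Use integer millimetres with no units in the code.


translate([301, 417, 0]) cube([1166, 244, 195]);
translate([301, 661, 195]) cube([1166, 244, 195]);
translate([301, 905, 390]) cube([1166, 244, 195]);
translate([301, 1149, 585]) cube([1166, 244, 195]);
translate([301, 1393, 780]) cube([1166, 244, 195]);
translate([301, 1637, 975]) cube([1166, 244, 195]);
translate([301, 1881, 1170]) cube([1166, 244, 195]);
translate([301, 2125, 1365]) cube([1166, 244, 195]);
translate([301, 2369, 1560]) cube([1166, 244, 195]);


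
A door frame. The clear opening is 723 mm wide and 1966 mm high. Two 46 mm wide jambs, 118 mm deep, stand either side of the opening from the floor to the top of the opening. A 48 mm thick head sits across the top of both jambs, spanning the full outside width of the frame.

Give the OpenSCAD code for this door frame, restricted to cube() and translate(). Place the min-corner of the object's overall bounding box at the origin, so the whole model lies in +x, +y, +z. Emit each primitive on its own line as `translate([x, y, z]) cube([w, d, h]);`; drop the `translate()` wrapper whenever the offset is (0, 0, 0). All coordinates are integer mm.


cube([46, 118, 1966]);
translate([769, 0, 0]) cube([46, 118, 1966]);
translate([0, 0, 1966]) cube([815, 118, 48]);


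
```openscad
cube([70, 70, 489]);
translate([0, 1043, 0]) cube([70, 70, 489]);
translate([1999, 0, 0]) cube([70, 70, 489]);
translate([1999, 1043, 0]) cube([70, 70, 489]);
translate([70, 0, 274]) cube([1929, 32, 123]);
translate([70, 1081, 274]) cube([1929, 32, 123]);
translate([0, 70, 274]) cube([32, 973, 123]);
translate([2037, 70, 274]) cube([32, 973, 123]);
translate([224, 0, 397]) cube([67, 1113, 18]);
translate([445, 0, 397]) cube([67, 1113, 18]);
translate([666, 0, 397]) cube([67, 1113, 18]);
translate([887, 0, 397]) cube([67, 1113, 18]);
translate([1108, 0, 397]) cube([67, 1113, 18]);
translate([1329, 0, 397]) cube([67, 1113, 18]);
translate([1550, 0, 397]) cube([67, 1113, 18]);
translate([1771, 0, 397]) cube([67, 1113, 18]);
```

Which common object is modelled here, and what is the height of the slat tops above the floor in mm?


A bed frame. The slat-top height is 415 mm.

Four posts, four rails, and a row of slats — a bed frame. Slats sit on the rails at z = 274 + 123 = 397; with slat thickness 18, the top is 415 mm.


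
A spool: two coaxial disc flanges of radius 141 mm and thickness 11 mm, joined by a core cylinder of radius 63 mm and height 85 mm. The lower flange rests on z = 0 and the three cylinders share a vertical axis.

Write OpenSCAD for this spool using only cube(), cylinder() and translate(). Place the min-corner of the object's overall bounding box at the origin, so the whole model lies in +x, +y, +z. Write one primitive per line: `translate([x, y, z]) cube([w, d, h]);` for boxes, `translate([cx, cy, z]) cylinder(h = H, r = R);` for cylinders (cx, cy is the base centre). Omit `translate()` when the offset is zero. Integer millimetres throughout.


translate([141, 141, 0]) cylinder(h = 11, r = 141);
translate([141, 141, 11]) cylinder(h = 85, r = 63);
translate([141, 141, 96]) cylinder(h = 11, r = 141);


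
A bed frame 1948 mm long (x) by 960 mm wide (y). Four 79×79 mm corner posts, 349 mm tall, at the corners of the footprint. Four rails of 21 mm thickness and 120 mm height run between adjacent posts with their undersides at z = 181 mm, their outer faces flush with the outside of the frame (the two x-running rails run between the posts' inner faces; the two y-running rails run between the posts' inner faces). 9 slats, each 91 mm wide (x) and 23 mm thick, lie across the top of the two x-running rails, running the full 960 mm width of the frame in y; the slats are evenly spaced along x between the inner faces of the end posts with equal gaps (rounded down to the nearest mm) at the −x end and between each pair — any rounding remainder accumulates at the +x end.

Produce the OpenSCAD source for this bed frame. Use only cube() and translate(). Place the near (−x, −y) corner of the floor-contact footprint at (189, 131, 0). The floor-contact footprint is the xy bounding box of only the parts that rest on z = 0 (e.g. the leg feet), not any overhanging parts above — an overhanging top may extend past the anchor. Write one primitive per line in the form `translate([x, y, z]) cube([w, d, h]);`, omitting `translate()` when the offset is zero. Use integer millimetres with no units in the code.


// slat z = rail_z + rail_h = 181 + 120 = 301
// slat gap = ⌊(1790 − 9·91) / 10⌋ = 97
translate([189, 131, 0]) cube([79, 79, 349]);
translate([189, 1012, 0]) cube([79, 79, 349]);
translate([2058, 131, 0]) cube([79, 79, 349]);
translate([2058, 1012, 0]) cube([79, 79, 349]);
translate([268, 131, 181]) cube([1790, 21, 120]);
translate([268, 1070, 181]) cube([1790, 21, 120]);
translate([189, 210, 181]) cube([21, 802, 120]);
translate([2116, 210, 181]) cube([21, 802, 120]);
translate([365, 131, 301]) cube([91, 960, 23]);
translate([553, 131, 301]) cube([91, 960, 23]);
translate([741, 131, 301]) cube([91, 960, 23]);
translate([929, 131, 301]) cube([91, 960, 23]);
translate([1117, 131, 301]) cube([91, 960, 23]);
translate([1305, 131, 301]) cube([91, 960, 23]);
translate([1493, 131, 301]) cube([91, 960, 23]);
translate([1681, 131, 301]) cube([91, 960, 23]);
translate([1869, 131, 301]) cube([91, 960, 23]);


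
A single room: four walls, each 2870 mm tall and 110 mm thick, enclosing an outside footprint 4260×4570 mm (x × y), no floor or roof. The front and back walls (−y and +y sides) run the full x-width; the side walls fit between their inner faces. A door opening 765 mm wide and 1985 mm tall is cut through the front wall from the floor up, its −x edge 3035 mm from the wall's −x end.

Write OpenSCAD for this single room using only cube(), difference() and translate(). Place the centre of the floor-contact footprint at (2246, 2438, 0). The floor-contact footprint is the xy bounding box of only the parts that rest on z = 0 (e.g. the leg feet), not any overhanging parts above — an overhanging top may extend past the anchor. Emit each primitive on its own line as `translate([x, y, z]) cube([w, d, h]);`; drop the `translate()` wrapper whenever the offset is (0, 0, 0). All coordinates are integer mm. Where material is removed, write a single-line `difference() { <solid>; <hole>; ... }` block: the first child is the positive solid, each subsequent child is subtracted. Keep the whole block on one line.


difference() { translate([116, 153, 0]) cube([4260, 110, 2870]); translate([3151, 153, 0]) cube([765, 110, 1985]); }
translate([116, 4613, 0]) cube([4260, 110, 2870]);
translate([116, 263, 0]) cube([110, 4350, 2870]);
translate([4266, 263, 0]) cube([110, 4350, 2870]);


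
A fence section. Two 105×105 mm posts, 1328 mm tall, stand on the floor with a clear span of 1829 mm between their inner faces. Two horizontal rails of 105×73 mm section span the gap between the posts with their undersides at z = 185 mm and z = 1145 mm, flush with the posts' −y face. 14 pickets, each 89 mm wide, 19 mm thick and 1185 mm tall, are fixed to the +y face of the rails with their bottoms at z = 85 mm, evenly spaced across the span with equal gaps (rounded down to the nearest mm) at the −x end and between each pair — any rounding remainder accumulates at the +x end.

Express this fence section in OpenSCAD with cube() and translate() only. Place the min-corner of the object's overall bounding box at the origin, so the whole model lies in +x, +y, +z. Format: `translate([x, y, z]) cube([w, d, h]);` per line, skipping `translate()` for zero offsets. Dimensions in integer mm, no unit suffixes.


cube([105, 105, 1328]);
translate([1934, 0, 0]) cube([105, 105, 1328]);
translate([105, 0, 185]) cube([1829, 105, 73]);
translate([105, 0, 1145]) cube([1829, 105, 73]);
translate([143, 105, 85]) cube([89, 19, 1185]);
translate([270, 105, 85]) cube([89, 19, 1185]);
translate([397, 105, 85]) cube([89, 19, 1185]);
translate([524, 105, 85]) cube([89, 19, 1185]);
translate([651, 105, 85]) cube([89, 19, 1185]);
translate([778, 105, 85]) cube([89, 19, 1185]);
translate([905, 105, 85]) cube([89, 19, 1185]);
translate([1032, 105, 85]) cube([89, 19, 1185]);
translate([1159, 105, 85]) cube([89, 19, 1185]);
translate([1286, 105, 85]) cube([89, 19, 1185]);
translate([1413, 105, 85]) cube([89, 19, 1185]);
translate([1540, 105, 85]) cube([89, 19, 1185]);
translate([1667, 105, 85]) cube([89, 19, 1185]);
translate([1794, 105, 85]) cube([89, 19, 1185]);


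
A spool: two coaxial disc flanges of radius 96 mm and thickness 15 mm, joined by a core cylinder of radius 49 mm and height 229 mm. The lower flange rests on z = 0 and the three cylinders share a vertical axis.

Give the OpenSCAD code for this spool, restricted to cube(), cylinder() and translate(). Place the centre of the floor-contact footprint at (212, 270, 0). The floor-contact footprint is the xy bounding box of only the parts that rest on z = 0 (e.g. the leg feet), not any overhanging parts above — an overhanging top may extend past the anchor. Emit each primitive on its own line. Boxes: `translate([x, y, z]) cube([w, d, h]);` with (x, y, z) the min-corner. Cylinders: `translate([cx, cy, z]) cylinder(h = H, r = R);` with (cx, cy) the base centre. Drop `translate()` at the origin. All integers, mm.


translate([212, 270, 0]) cylinder(h = 15, r = 96);
translate([212, 270, 15]) cylinder(h = 229, r = 49);
translate([212, 270, 244]) cylinder(h = 15, r = 96);


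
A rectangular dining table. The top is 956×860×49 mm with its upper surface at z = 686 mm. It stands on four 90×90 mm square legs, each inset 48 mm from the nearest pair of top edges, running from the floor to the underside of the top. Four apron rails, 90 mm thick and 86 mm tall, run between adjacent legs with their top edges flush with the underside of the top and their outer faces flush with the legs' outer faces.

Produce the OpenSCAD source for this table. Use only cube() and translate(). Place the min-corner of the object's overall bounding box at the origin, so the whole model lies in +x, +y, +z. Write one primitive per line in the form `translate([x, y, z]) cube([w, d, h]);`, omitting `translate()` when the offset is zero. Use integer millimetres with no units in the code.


translate([0, 0, 637]) cube([956, 860, 49]);
translate([48, 48, 0]) cube([90, 90, 637]);
translate([818, 48, 0]) cube([90, 90, 637]);
translate([48, 722, 0]) cube([90, 90, 637]);
translate([818, 722, 0]) cube([90, 90, 637]);
translate([138, 48, 551]) cube([680, 90, 86]);
translate([138, 722, 551]) cube([680, 90, 86]);
translate([48, 138, 551]) cube([90, 584, 86]);
translate([818, 138, 551]) cube([90, 584, 86]);


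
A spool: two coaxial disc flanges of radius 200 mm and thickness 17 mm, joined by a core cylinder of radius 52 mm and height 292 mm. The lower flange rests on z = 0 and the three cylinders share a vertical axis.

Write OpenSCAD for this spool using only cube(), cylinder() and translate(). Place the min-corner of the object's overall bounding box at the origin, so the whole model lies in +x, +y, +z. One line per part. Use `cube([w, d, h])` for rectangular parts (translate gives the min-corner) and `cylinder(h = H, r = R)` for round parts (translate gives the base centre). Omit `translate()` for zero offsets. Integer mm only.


translate([200, 200, 0]) cylinder(h = 17, r = 200);
translate([200, 200, 17]) cylinder(h = 292, r = 52);
translate([200, 200, 309]) cylinder(h = 17, r = 200);


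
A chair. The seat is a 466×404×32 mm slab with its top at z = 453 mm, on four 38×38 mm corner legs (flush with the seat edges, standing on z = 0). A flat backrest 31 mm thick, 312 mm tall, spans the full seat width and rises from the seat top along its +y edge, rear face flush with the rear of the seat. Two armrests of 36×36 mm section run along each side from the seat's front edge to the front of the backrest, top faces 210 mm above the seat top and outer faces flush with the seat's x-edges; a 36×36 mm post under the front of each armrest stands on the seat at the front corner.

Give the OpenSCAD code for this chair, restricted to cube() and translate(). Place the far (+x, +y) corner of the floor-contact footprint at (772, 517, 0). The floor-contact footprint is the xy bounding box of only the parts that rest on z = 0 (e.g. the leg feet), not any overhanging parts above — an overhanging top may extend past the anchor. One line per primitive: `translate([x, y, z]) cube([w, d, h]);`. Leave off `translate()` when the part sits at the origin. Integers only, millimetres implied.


translate([306, 113, 421]) cube([466, 404, 32]);
translate([306, 113, 0]) cube([38, 38, 421]);
translate([734, 113, 0]) cube([38, 38, 421]);
translate([306, 479, 0]) cube([38, 38, 421]);
translate([734, 479, 0]) cube([38, 38, 421]);
translate([306, 486, 453]) cube([466, 31, 312]);
translate([306, 113, 627]) cube([36, 373, 36]);
translate([736, 113, 627]) cube([36, 373, 36]);
translate([306, 113, 453]) cube([36, 36, 174]);
translate([736, 113, 453]) cube([36, 36, 174]);


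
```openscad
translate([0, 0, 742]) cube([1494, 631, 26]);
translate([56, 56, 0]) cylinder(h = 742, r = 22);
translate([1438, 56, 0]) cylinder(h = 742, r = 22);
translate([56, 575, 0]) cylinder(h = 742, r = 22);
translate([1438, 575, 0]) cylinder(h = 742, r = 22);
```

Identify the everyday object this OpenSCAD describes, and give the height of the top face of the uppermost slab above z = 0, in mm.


A table. The table height is 768 mm.

A 1494×631×26 slab sits at z = 742 on four Ø44 mm round legs — a table. The top surface is at 742 + 26 = 768 mm.


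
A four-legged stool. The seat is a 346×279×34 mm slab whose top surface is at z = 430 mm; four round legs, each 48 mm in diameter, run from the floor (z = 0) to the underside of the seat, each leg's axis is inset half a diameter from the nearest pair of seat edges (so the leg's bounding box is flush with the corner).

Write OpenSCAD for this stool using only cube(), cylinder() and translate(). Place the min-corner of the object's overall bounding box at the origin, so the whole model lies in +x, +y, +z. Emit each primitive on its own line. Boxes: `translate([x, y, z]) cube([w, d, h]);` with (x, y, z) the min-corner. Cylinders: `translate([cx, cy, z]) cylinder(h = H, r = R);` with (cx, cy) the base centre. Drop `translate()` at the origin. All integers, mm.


// leg_h = 430 - 34 = 396
translate([0, 0, 396]) cube([346, 279, 34]);
translate([24, 24, 0]) cylinder(h = 396, r = 24);
translate([322, 24, 0]) cylinder(h = 396, r = 24);
translate([24, 255, 0]) cylinder(h = 396, r = 24);
translate([322, 255, 0]) cylinder(h = 396, r = 24);


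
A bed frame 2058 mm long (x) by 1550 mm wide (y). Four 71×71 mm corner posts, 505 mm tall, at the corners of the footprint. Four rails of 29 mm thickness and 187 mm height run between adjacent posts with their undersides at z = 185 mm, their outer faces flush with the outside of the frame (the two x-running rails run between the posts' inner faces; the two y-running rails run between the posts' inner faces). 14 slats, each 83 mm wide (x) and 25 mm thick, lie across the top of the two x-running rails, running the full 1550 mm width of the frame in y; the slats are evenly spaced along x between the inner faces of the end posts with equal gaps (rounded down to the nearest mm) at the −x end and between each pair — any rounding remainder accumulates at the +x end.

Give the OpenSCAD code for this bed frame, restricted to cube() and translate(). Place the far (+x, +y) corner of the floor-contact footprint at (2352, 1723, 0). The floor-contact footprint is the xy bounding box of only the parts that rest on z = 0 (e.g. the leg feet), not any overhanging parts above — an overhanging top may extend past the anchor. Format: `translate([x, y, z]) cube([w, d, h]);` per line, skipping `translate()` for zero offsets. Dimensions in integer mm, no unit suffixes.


translate([294, 173, 0]) cube([71, 71, 505]);
translate([294, 1652, 0]) cube([71, 71, 505]);
translate([2281, 173, 0]) cube([71, 71, 505]);
translate([2281, 1652, 0]) cube([71, 71, 505]);
translate([365, 173, 185]) cube([1916, 29, 187]);
translate([365, 1694, 185]) cube([1916, 29, 187]);
translate([294, 244, 185]) cube([29, 1408, 187]);
translate([2323, 244, 185]) cube([29, 1408, 187]);
translate([415, 173, 372]) cube([83, 1550, 25]);
translate([548, 173, 372]) cube([83, 1550, 25]);
translate([681, 173, 372]) cube([83, 1550, 25]);
translate([814, 173, 372]) cube([83, 1550, 25]);
translate([947, 173, 372]) cube([83, 1550, 25]);
translate([1080, 173, 372]) cube([83, 1550, 25]);
translate([1213, 173, 372]) cube([83, 1550, 25]);
translate([1346, 173, 372]) cube([83, 1550, 25]);
translate([1479, 173, 372]) cube([83, 1550, 25]);
translate([1612, 173, 372]) cube([83, 1550, 25]);
translate([1745, 173, 372]) cube([83, 1550, 25]);
translate([1878, 173, 372]) cube([83, 1550, 25]);
translate([2011, 173, 372]) cube([83, 1550, 25]);
translate([2144, 173, 372]) cube([83, 1550, 25]);
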